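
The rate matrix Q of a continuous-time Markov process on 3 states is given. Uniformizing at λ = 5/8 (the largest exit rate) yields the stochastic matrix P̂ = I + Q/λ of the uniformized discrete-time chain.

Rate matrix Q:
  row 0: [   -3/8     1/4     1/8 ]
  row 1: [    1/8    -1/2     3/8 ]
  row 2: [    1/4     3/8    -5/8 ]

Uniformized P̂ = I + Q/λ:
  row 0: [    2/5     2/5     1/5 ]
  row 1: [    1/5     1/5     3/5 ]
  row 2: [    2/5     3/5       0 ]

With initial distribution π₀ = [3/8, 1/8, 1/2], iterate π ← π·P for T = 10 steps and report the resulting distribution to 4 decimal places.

π = [0.3235, 0.3822, 0.2943]

t=0: π = [0.3750, 0.1250, 0.5000]
t=1: π = [0.3750, 0.4750, 0.1500]
t=2: π = [0.3050, 0.3350, 0.3600]
t=3: π = [0.3330, 0.4050, 0.2620]
t=4: π = [0.3190, 0.3714, 0.3096]
t=5: π = [0.3257, 0.3876, 0.2866]
t=6: π = [0.3225, 0.3798, 0.2977]
t=7: π = [0.3240, 0.3836, 0.2924]
t=8: π = [0.3233, 0.3818, 0.2950]
t=9: π = [0.3236, 0.3826, 0.2937]
t=10: π = [0.3235, 0.3822, 0.2943]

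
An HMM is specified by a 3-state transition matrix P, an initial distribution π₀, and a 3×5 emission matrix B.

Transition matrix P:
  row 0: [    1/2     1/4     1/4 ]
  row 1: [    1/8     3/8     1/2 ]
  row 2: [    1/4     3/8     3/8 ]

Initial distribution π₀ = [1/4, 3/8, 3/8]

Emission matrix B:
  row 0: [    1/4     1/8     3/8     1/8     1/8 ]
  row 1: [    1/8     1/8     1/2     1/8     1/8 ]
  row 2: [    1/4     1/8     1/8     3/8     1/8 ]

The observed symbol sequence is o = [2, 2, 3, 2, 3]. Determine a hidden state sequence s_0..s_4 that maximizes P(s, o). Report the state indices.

path = [1, 1, 2, 1, 2]

t=0: δ = [9.375e-02, 1.875e-01, 4.688e-02]  (obs o_0=2)
t=1: δ = [1.758e-02, 3.516e-02, 1.172e-02]  ψ = [0, 1, 1]  (obs o_1=2)
t=2: δ = [1.099e-03, 1.648e-03, 6.592e-03]  ψ = [0, 1, 1]  (obs o_2=3)
t=3: δ = [6.180e-04, 1.236e-03, 3.090e-04]  ψ = [2, 2, 2]  (obs o_3=2)
t=4: δ = [3.862e-05, 5.794e-05, 2.317e-04]  ψ = [0, 1, 1]  (obs o_4=3)
backtrack: best end state = 2; path = [1, 1, 2, 1, 2]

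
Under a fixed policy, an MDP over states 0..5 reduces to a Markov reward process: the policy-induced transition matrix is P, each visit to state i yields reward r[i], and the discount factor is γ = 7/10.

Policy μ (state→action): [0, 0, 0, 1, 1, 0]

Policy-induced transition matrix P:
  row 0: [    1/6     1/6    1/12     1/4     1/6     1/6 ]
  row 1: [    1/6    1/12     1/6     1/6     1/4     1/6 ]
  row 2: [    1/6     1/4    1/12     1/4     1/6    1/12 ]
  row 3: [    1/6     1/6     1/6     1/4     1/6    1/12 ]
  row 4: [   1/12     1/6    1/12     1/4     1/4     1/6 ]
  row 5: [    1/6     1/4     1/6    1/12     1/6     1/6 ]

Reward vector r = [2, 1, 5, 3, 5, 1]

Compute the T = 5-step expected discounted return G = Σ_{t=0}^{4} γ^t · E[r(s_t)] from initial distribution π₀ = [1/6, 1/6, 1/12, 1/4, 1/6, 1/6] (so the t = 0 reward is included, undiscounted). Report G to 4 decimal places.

t=0: π = [0.1667, 0.1667, 0.0833, 0.2500, 0.1667, 0.1667], E[r] = 2.6667, γ^t·E[r] = 2.666667, running G = 2.666667
t=1: π = [0.1528, 0.1736, 0.1319, 0.2083, 0.1944, 0.1389], E[r] = 2.8750, γ^t·E[r] = 2.012500, running G = 4.679167
t=2: π = [0.1505, 0.1748, 0.1267, 0.2124, 0.1973, 0.1383], E[r] = 2.8715, γ^t·E[r] = 1.407049, running G = 6.086215
t=3: π = [0.1502, 0.1742, 0.1271, 0.2124, 0.1977, 0.1384], E[r] = 2.8742, γ^t·E[r] = 0.985844, running G = 7.072059
t=4: π = [0.1502, 0.1743, 0.1271, 0.2124, 0.1977, 0.1384], E[r] = 2.8740, γ^t·E[r] = 0.690041, running G = 7.762101

G = 7.7621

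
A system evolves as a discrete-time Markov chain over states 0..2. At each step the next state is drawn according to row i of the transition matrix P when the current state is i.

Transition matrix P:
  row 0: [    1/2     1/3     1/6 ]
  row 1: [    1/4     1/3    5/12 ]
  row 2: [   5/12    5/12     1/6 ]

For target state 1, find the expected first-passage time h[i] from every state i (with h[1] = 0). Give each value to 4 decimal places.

h = [2.8800, 0.0000, 2.6400]

First-step conditioning: h[1] = 0; for i ≠ 1, h[i] = 1 + Σ_k P[i][k]·h[k].
  h[0] = 1 + 1/2·h[0] + 1/6·h[2]
  h[2] = 1 + 5/12·h[0] + 1/6·h[2]
Solving the 2×2 linear system over states ≠ 1 gives exactly h = [72/25, 0, 66/25] (h[1] = 0 is the target).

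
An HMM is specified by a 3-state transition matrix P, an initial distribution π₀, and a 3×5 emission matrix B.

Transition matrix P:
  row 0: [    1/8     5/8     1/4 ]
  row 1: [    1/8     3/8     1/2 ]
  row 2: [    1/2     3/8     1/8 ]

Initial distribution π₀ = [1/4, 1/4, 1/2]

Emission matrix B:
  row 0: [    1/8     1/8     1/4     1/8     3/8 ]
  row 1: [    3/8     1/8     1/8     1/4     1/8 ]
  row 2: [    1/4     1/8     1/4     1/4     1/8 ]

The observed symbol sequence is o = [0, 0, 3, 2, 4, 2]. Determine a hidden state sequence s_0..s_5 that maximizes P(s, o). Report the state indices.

path = [2, 1, 1, 2, 0, 1]

t=0: δ = [3.125e-02, 9.375e-02, 1.250e-01]  (obs o_0=0)
t=1: δ = [7.812e-03, 1.758e-02, 1.172e-02]  ψ = [2, 2, 1]  (obs o_1=0)
t=2: δ = [7.324e-04, 1.648e-03, 2.197e-03]  ψ = [2, 1, 1]  (obs o_2=3)
t=3: δ = [2.747e-04, 1.030e-04, 2.060e-04]  ψ = [2, 2, 1]  (obs o_3=2)
t=4: δ = [3.862e-05, 2.146e-05, 8.583e-06]  ψ = [2, 0, 0]  (obs o_4=4)
t=5: δ = [1.207e-06, 3.017e-06, 2.682e-06]  ψ = [0, 0, 1]  (obs o_5=2)
backtrack: best end state = 1; path = [2, 1, 1, 2, 0, 1]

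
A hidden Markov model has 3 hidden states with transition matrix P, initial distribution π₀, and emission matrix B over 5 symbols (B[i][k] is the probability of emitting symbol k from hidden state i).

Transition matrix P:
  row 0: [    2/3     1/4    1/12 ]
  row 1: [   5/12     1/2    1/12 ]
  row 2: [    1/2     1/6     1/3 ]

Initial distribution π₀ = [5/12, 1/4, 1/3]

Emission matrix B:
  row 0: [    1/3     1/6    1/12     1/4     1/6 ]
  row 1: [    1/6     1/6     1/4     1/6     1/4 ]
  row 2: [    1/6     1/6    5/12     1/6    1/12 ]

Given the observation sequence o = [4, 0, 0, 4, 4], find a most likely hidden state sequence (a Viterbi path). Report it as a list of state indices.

path = [0, 0, 0, 0, 0]

t=0: δ = [6.944e-02, 6.250e-02, 2.778e-02]  (obs o_0=4)
t=1: δ = [1.543e-02, 5.208e-03, 1.543e-03]  ψ = [0, 1, 2]  (obs o_1=0)
t=2: δ = [3.429e-03, 6.430e-04, 2.143e-04]  ψ = [0, 0, 0]  (obs o_2=0)
t=3: δ = [3.810e-04, 2.143e-04, 2.381e-05]  ψ = [0, 0, 0]  (obs o_3=4)
t=4: δ = [4.234e-05, 2.679e-05, 2.646e-06]  ψ = [0, 1, 0]  (obs o_4=4)
backtrack: best end state = 0; path = [0, 0, 0, 0, 0]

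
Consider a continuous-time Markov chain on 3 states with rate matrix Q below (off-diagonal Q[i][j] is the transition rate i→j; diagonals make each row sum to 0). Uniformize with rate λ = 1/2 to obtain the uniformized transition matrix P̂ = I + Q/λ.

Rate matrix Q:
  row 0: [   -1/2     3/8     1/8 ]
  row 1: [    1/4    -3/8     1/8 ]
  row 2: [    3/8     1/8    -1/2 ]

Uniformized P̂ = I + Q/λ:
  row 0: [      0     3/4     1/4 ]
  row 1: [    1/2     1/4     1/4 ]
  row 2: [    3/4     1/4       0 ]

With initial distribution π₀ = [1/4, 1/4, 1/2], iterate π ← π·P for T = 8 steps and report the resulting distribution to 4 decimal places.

π = [0.3650, 0.4350, 0.2000]

t=0: π = [0.2500, 0.2500, 0.5000]
t=1: π = [0.5000, 0.3750, 0.1250]
t=2: π = [0.2813, 0.5000, 0.2188]
t=3: π = [0.4141, 0.3906, 0.1953]
t=4: π = [0.3418, 0.4570, 0.2012]
t=5: π = [0.3794, 0.4209, 0.1997]
t=6: π = [0.3602, 0.4397, 0.2001]
t=7: π = [0.3699, 0.4301, 0.2000]
t=8: π = [0.3650, 0.4350, 0.2000]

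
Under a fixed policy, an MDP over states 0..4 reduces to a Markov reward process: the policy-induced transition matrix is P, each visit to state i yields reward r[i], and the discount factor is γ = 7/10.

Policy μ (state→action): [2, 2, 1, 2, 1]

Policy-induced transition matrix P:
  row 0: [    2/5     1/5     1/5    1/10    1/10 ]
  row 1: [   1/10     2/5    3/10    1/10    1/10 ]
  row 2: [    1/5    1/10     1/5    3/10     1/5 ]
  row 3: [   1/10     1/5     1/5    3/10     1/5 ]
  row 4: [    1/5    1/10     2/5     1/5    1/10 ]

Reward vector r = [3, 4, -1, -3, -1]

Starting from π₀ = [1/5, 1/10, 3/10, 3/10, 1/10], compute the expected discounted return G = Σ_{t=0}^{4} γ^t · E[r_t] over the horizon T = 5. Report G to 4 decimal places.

G = 0.2717

t=0: π = [0.2000, 0.1000, 0.3000, 0.3000, 0.1000], E[r] = -0.3000, γ^t·E[r] = -0.300000, running G = -0.300000
t=1: π = [0.2000, 0.1800, 0.2300, 0.2300, 0.1600], E[r] = 0.2400, γ^t·E[r] = 0.168000, running G = -0.132000
t=2: π = [0.1990, 0.1970, 0.2500, 0.2080, 0.1460], E[r] = 0.3650, γ^t·E[r] = 0.178850, running G = 0.046850
t=3: π = [0.1993, 0.1998, 0.2489, 0.2062, 0.1458], E[r] = 0.3838, γ^t·E[r] = 0.131643, running G = 0.178493
t=4: π = [0.1993, 0.2005, 0.2491, 0.2056, 0.1455], E[r] = 0.3883, γ^t·E[r] = 0.093228, running G = 0.271722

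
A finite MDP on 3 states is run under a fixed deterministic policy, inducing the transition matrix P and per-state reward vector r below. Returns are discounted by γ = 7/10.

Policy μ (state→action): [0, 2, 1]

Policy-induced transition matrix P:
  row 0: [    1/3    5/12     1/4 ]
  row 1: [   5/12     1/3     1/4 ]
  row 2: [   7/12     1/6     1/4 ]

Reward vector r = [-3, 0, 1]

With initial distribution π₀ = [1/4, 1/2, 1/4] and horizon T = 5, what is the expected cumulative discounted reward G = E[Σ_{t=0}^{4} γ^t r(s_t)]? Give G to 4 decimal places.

t=0: π = [0.2500, 0.5000, 0.2500], E[r] = -0.5000, γ^t·E[r] = -0.500000, running G = -0.500000
t=1: π = [0.4375, 0.3125, 0.2500], E[r] = -1.0625, γ^t·E[r] = -0.743750, running G = -1.243750
t=2: π = [0.4219, 0.3281, 0.2500], E[r] = -1.0156, γ^t·E[r] = -0.497656, running G = -1.741406
t=3: π = [0.4232, 0.3268, 0.2500], E[r] = -1.0195, γ^t·E[r] = -0.349699, running G = -2.091105
t=4: π = [0.4231, 0.3269, 0.2500], E[r] = -1.0192, γ^t·E[r] = -0.244711, running G = -2.335817

G = -2.3358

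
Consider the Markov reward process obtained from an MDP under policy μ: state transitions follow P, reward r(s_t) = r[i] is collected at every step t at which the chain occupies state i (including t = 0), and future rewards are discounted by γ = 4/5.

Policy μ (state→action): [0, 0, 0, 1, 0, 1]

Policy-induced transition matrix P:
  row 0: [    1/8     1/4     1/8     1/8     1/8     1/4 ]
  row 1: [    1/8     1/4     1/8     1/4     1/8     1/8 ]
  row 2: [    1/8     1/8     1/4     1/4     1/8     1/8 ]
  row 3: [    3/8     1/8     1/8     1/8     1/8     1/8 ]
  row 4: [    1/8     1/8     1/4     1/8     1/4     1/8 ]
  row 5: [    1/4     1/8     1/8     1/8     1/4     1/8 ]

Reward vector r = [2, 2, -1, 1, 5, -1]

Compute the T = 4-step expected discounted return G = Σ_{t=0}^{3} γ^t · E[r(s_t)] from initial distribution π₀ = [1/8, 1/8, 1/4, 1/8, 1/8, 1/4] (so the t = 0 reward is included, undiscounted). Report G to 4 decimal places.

t=0: π = [0.1250, 0.1250, 0.2500, 0.1250, 0.1250, 0.2500], E[r] = 0.7500, γ^t·E[r] = 0.750000, running G = 0.750000
t=1: π = [0.1875, 0.1563, 0.1719, 0.1719, 0.1719, 0.1406], E[r] = 1.4063, γ^t·E[r] = 1.125000, running G = 1.875000
t=2: π = [0.1855, 0.1680, 0.1680, 0.1660, 0.1641, 0.1484], E[r] = 1.3770, γ^t·E[r] = 0.881250, running G = 2.756250
t=3: π = [0.1851, 0.1692, 0.1665, 0.1670, 0.1641, 0.1482], E[r] = 1.3811, γ^t·E[r] = 0.707125, running G = 3.463375

G = 3.4634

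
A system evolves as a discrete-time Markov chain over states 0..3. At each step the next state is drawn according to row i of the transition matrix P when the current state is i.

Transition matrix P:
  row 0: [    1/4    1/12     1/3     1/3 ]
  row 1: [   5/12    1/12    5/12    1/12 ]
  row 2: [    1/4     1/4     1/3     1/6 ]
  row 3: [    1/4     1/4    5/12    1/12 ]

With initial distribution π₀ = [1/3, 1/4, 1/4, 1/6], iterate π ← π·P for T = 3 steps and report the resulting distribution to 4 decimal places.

π = [0.2793, 0.1748, 0.3636, 0.1823]

t=0: π = [0.3333, 0.2500, 0.2500, 0.1667]
t=1: π = [0.2917, 0.1528, 0.3681, 0.1875]
t=2: π = [0.2755, 0.1759, 0.3617, 0.1869]
t=3: π = [0.2793, 0.1748, 0.3636, 0.1823]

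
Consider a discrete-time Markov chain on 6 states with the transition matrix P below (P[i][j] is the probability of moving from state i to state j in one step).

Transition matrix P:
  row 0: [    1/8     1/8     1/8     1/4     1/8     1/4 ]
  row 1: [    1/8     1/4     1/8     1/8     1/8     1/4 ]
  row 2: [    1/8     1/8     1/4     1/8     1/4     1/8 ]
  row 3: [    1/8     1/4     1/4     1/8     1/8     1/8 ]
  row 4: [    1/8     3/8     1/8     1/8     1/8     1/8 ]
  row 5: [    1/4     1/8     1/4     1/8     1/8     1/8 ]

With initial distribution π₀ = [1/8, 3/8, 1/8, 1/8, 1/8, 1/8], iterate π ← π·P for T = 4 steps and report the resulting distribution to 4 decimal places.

π = [0.1461, 0.2057, 0.1875, 0.1433, 0.1484, 0.1689]

t=0: π = [0.1250, 0.3750, 0.1250, 0.1250, 0.1250, 0.1250]
t=1: π = [0.1406, 0.2188, 0.1719, 0.1406, 0.1406, 0.1875]
t=2: π = [0.1484, 0.2051, 0.1875, 0.1426, 0.1465, 0.1699]
t=3: π = [0.1462, 0.2051, 0.1875, 0.1436, 0.1484, 0.1692]
t=4: π = [0.1461, 0.2057, 0.1875, 0.1433, 0.1484, 0.1689]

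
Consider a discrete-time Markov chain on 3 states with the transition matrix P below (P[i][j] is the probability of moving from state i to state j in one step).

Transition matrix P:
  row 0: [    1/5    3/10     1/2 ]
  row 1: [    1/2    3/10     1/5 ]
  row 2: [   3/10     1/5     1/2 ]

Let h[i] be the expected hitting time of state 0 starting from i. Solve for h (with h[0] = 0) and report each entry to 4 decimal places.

h = [0.0000, 2.2581, 2.9032]

First-step conditioning: h[0] = 0; for i ≠ 0, h[i] = 1 + Σ_k P[i][k]·h[k].
  h[1] = 1 + 3/10·h[1] + 1/5·h[2]
  h[2] = 1 + 1/5·h[1] + 1/2·h[2]
Solving the 2×2 linear system over states ≠ 0 gives exactly h = [0, 70/31, 90/31] (h[0] = 0 is the target).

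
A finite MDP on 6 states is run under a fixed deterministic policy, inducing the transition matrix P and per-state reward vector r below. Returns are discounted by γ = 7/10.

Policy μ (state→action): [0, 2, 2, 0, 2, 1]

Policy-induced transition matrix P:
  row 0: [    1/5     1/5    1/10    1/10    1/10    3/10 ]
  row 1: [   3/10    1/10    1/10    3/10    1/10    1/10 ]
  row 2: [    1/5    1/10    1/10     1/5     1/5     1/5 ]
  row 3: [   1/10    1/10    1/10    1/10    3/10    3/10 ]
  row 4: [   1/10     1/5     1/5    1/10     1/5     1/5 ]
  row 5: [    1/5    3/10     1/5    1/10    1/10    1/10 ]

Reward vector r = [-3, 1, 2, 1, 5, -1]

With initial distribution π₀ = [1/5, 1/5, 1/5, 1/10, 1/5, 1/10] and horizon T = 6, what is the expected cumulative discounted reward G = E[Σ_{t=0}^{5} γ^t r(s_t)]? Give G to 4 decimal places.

G = 2.2185

t=0: π = [0.2000, 0.2000, 0.2000, 0.1000, 0.2000, 0.1000], E[r] = 1.0000, γ^t·E[r] = 1.000000, running G = 1.000000
t=1: π = [0.1900, 0.1600, 0.1300, 0.1600, 0.1600, 0.2000], E[r] = 0.6100, γ^t·E[r] = 0.427000, running G = 1.427000
t=2: π = [0.1840, 0.1750, 0.1360, 0.1450, 0.1610, 0.1990], E[r] = 0.6460, γ^t·E[r] = 0.316540, running G = 1.743540
t=3: π = [0.1869, 0.1743, 0.1360, 0.1486, 0.1587, 0.1955], E[r] = 0.6322, γ^t·E[r] = 0.216845, running G = 1.960385
t=4: π = [0.1867, 0.1737, 0.1354, 0.1485, 0.1592, 0.1966], E[r] = 0.6322, γ^t·E[r] = 0.151801, running G = 2.112185
t=5: π = [0.1866, 0.1739, 0.1356, 0.1483, 0.1592, 0.1965], E[r] = 0.6328, γ^t·E[r] = 0.106354, running G = 2.218540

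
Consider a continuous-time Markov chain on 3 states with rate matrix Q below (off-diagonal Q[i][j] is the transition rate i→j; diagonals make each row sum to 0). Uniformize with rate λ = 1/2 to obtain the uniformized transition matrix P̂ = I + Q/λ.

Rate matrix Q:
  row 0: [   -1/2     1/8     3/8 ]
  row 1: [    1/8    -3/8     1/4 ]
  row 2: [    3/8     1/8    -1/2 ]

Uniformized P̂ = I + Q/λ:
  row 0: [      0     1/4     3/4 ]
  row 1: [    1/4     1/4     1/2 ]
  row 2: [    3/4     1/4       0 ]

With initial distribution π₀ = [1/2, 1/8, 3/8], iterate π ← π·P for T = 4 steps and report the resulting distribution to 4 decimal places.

t=0: π = [0.5000, 0.1250, 0.3750]
t=1: π = [0.3125, 0.2500, 0.4375]
t=2: π = [0.3906, 0.2500, 0.3594]
t=3: π = [0.3320, 0.2500, 0.4180]
t=4: π = [0.3760, 0.2500, 0.3740]

π = [0.3760, 0.2500, 0.3740]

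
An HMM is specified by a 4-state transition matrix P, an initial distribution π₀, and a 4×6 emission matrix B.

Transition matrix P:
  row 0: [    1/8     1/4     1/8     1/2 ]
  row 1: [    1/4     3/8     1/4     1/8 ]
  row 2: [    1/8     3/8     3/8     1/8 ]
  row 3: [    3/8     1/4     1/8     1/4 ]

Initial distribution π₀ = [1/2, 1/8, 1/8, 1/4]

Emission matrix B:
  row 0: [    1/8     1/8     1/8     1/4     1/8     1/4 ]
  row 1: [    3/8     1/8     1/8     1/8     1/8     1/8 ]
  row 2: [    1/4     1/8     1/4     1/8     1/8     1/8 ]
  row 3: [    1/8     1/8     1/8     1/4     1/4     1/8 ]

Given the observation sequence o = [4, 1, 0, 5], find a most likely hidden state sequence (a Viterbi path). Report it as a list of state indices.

path = [0, 3, 1, 0]

t=0: δ = [6.250e-02, 1.562e-02, 1.562e-02, 6.250e-02]  (obs o_0=4)
t=1: δ = [2.930e-03, 1.953e-03, 9.766e-04, 3.906e-03]  ψ = [3, 0, 0, 0]  (obs o_1=1)
t=2: δ = [1.831e-04, 3.662e-04, 1.221e-04, 1.831e-04]  ψ = [3, 3, 1, 0]  (obs o_2=0)
t=3: δ = [2.289e-05, 1.717e-05, 1.144e-05, 1.144e-05]  ψ = [1, 1, 1, 0]  (obs o_3=5)
backtrack: best end state = 0; path = [0, 3, 1, 0]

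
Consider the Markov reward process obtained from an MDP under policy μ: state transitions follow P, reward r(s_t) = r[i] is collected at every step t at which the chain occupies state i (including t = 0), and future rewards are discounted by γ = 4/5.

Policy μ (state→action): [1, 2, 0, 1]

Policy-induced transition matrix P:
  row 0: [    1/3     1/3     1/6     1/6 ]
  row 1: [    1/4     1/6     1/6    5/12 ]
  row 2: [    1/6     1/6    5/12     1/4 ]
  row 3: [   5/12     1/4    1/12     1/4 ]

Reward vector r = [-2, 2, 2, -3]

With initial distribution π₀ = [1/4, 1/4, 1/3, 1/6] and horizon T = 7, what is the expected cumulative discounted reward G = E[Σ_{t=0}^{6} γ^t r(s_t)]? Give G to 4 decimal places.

G = -1.3185

t=0: π = [0.2500, 0.2500, 0.3333, 0.1667], E[r] = 0.1667, γ^t·E[r] = 0.166667, running G = 0.166667
t=1: π = [0.2708, 0.2222, 0.2361, 0.2708], E[r] = -0.4375, γ^t·E[r] = -0.350000, running G = -0.183333
t=2: π = [0.2980, 0.2344, 0.2031, 0.2645], E[r] = -0.5145, γ^t·E[r] = -0.329259, running G = -0.512593
t=3: π = [0.3020, 0.2384, 0.1954, 0.2642], E[r] = -0.5291, γ^t·E[r] = -0.270889, running G = -0.783481
t=4: π = [0.3029, 0.2390, 0.1935, 0.2646], E[r] = -0.5345, γ^t·E[r] = -0.218930, running G = -1.002412
t=5: π = [0.3032, 0.2392, 0.1930, 0.2646], E[r] = -0.5358, γ^t·E[r] = -0.175575, running G = -1.177987
t=6: π = [0.3033, 0.2393, 0.1929, 0.2646], E[r] = -0.5361, γ^t·E[r] = -0.140543, running G = -1.318530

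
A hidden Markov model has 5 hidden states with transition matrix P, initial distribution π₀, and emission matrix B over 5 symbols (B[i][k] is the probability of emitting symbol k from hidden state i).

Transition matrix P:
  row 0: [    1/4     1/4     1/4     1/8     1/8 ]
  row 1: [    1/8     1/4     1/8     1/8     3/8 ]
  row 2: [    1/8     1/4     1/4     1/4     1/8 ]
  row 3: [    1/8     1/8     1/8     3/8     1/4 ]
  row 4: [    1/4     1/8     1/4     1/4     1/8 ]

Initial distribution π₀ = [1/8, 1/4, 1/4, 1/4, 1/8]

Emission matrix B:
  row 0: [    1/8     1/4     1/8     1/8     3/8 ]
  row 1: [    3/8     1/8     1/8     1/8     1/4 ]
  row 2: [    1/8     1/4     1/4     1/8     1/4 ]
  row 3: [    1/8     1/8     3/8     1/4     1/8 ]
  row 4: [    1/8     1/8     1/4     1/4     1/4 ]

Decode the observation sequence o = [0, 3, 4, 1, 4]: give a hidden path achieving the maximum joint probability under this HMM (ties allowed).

path = [1, 4, 0, 0, 0]

t=0: δ = [1.562e-02, 9.375e-02, 3.125e-02, 3.125e-02, 1.562e-02]  (obs o_0=0)
t=1: δ = [1.465e-03, 2.930e-03, 1.465e-03, 2.930e-03, 8.789e-03]  ψ = [1, 1, 1, 1, 1]  (obs o_1=3)
t=2: δ = [8.240e-04, 2.747e-04, 5.493e-04, 2.747e-04, 2.747e-04]  ψ = [4, 4, 4, 4, 1]  (obs o_2=4)
t=3: δ = [5.150e-05, 2.575e-05, 5.150e-05, 1.717e-05, 1.287e-05]  ψ = [0, 0, 0, 2, 0]  (obs o_3=1)
t=4: δ = [4.828e-06, 3.219e-06, 3.219e-06, 1.609e-06, 2.414e-06]  ψ = [0, 0, 0, 2, 1]  (obs o_4=4)
backtrack: best end state = 0; path = [1, 4, 0, 0, 0]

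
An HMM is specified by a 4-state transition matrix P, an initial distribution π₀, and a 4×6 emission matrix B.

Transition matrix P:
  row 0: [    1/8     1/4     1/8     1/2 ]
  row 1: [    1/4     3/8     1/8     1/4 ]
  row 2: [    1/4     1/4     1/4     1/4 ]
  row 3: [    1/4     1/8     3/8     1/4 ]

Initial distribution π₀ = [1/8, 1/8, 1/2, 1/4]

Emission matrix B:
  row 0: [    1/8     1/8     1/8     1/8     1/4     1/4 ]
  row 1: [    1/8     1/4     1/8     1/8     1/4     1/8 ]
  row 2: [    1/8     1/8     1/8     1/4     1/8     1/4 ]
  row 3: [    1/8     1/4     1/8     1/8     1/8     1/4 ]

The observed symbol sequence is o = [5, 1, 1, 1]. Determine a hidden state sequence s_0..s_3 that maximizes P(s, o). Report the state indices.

path = [2, 1, 1, 1]

t=0: δ = [3.125e-02, 1.562e-02, 1.250e-01, 6.250e-02]  (obs o_0=5)
t=1: δ = [3.906e-03, 7.812e-03, 3.906e-03, 7.812e-03]  ψ = [2, 2, 2, 2]  (obs o_1=1)
t=2: δ = [2.441e-04, 7.324e-04, 3.662e-04, 4.883e-04]  ψ = [1, 1, 3, 0]  (obs o_2=1)
t=3: δ = [2.289e-05, 6.866e-05, 2.289e-05, 4.578e-05]  ψ = [1, 1, 3, 1]  (obs o_3=1)
backtrack: best end state = 1; path = [2, 1, 1, 1]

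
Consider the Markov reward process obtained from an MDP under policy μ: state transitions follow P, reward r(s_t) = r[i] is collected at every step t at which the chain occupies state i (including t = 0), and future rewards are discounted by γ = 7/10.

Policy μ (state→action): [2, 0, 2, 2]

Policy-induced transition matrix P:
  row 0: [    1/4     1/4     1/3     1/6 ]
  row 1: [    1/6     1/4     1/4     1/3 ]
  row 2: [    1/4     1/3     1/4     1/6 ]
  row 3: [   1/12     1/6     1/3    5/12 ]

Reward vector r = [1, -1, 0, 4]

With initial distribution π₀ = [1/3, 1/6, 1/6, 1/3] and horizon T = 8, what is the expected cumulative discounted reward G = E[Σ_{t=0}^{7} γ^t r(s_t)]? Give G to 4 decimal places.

G = 3.7376

t=0: π = [0.3333, 0.1667, 0.1667, 0.3333], E[r] = 1.5000, γ^t·E[r] = 1.500000, running G = 1.500000
t=1: π = [0.1806, 0.2361, 0.3056, 0.2778], E[r] = 1.0556, γ^t·E[r] = 0.738889, running G = 2.238889
t=2: π = [0.1840, 0.2523, 0.2882, 0.2755], E[r] = 1.0336, γ^t·E[r] = 0.506447, running G = 2.745336
t=3: π = [0.1831, 0.2511, 0.2883, 0.2776], E[r] = 1.0423, γ^t·E[r] = 0.357523, running G = 3.102859
t=4: π = [0.1828, 0.2509, 0.2884, 0.2779], E[r] = 1.0435, γ^t·E[r] = 0.250556, running G = 3.353415
t=5: π = [0.1828, 0.2509, 0.2884, 0.2780], E[r] = 1.0437, γ^t·E[r] = 0.175421, running G = 3.528835
t=6: π = [0.1828, 0.2509, 0.2884, 0.2780], E[r] = 1.0438, γ^t·E[r] = 0.122799, running G = 3.651634
t=7: π = [0.1828, 0.2509, 0.2884, 0.2780], E[r] = 1.0438, γ^t·E[r] = 0.085960, running G = 3.737594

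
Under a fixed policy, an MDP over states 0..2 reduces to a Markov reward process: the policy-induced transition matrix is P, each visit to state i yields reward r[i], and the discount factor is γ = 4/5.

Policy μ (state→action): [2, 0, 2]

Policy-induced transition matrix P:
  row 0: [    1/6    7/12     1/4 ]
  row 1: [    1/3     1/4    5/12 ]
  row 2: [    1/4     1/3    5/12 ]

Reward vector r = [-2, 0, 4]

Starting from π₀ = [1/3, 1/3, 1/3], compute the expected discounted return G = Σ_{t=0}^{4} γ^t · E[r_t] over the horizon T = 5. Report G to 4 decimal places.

G = 2.9465

t=0: π = [0.3333, 0.3333, 0.3333], E[r] = 0.6667, γ^t·E[r] = 0.666667, running G = 0.666667
t=1: π = [0.2500, 0.3889, 0.3611], E[r] = 0.9444, γ^t·E[r] = 0.755556, running G = 1.422222
t=2: π = [0.2616, 0.3634, 0.3750], E[r] = 0.9769, γ^t·E[r] = 0.625185, running G = 2.047407
t=3: π = [0.2585, 0.3684, 0.3731], E[r] = 0.9753, γ^t·E[r] = 0.499358, running G = 2.546765
t=4: π = [0.2592, 0.3673, 0.3736], E[r] = 0.9760, γ^t·E[r] = 0.399776, running G = 2.946542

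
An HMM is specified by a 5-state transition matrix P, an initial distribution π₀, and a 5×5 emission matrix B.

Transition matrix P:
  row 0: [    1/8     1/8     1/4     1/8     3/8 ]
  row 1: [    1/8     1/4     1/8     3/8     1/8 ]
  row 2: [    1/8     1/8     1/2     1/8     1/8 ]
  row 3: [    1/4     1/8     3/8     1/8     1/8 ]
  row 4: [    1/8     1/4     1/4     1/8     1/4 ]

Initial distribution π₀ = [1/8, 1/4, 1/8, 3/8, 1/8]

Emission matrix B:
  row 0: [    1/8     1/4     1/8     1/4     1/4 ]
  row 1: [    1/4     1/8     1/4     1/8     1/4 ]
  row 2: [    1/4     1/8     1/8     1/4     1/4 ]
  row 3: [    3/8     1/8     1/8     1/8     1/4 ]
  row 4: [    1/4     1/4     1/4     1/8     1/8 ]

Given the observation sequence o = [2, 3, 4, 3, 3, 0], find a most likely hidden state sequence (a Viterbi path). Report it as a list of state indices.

path = [3, 2, 2, 2, 2, 2]

t=0: δ = [1.562e-02, 6.250e-02, 1.562e-02, 4.688e-02, 3.125e-02]  (obs o_0=2)
t=1: δ = [2.930e-03, 1.953e-03, 4.395e-03, 2.930e-03, 9.766e-04]  ψ = [3, 1, 3, 1, 1]  (obs o_1=3)
t=2: δ = [1.831e-04, 1.373e-04, 5.493e-04, 1.831e-04, 1.373e-04]  ψ = [3, 2, 2, 1, 0]  (obs o_2=4)
t=3: δ = [1.717e-05, 8.583e-06, 6.866e-05, 8.583e-06, 8.583e-06]  ψ = [2, 2, 2, 2, 0]  (obs o_3=3)
t=4: δ = [2.146e-06, 1.073e-06, 8.583e-06, 1.073e-06, 1.073e-06]  ψ = [2, 2, 2, 2, 2]  (obs o_4=3)
t=5: δ = [1.341e-07, 2.682e-07, 1.073e-06, 4.023e-07, 2.682e-07]  ψ = [2, 2, 2, 2, 2]  (obs o_5=0)
backtrack: best end state = 2; path = [3, 2, 2, 2, 2, 2]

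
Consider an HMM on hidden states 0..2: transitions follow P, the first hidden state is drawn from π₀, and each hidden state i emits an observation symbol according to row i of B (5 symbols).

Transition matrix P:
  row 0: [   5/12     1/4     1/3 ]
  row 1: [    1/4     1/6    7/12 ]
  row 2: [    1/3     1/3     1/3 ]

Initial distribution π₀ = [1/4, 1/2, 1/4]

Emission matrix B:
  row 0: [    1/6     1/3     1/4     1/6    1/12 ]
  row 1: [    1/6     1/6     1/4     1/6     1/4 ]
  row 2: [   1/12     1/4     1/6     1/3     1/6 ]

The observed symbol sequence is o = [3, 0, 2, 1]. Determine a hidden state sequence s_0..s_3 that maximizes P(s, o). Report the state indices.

t=0: δ = [4.167e-02, 8.333e-02, 8.333e-02]  (obs o_0=3)
t=1: δ = [4.630e-03, 4.630e-03, 4.051e-03]  ψ = [2, 2, 1]  (obs o_1=0)
t=2: δ = [4.823e-04, 3.376e-04, 4.501e-04]  ψ = [0, 2, 1]  (obs o_2=2)
t=3: δ = [6.698e-05, 2.501e-05, 4.923e-05]  ψ = [0, 2, 1]  (obs o_3=1)
backtrack: best end state = 0; path = [2, 0, 0, 0]

path = [2, 0, 0, 0]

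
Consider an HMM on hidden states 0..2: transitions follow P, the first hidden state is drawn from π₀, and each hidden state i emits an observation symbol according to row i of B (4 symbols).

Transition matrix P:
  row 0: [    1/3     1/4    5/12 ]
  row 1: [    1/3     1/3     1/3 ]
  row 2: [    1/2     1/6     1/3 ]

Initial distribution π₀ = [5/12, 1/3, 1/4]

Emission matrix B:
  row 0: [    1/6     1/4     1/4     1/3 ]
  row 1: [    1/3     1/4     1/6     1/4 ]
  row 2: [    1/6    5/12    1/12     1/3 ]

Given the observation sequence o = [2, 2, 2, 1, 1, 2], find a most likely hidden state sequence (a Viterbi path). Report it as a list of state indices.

t=0: δ = [1.042e-01, 5.556e-02, 2.083e-02]  (obs o_0=2)
t=1: δ = [8.681e-03, 4.340e-03, 3.617e-03]  ψ = [0, 0, 0]  (obs o_1=2)
t=2: δ = [7.234e-04, 3.617e-04, 3.014e-04]  ψ = [0, 0, 0]  (obs o_2=2)
t=3: δ = [6.028e-05, 4.521e-05, 1.256e-04]  ψ = [0, 0, 0]  (obs o_3=1)
t=4: δ = [1.570e-05, 5.233e-06, 1.744e-05]  ψ = [2, 2, 2]  (obs o_4=1)
t=5: δ = [2.180e-06, 6.541e-07, 5.451e-07]  ψ = [2, 0, 0]  (obs o_5=2)
backtrack: best end state = 0; path = [0, 0, 0, 2, 2, 0]

path = [0, 0, 0, 2, 2, 0]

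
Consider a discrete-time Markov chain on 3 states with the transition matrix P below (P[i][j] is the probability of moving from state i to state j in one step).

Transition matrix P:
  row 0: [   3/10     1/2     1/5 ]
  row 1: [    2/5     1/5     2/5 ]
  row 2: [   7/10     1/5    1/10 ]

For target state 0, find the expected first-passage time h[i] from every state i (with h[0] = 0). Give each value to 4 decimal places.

h = [0.0000, 2.0313, 1.5625]

First-step conditioning: h[0] = 0; for i ≠ 0, h[i] = 1 + Σ_k P[i][k]·h[k].
  h[1] = 1 + 1/5·h[1] + 2/5·h[2]
  h[2] = 1 + 1/5·h[1] + 1/10·h[2]
Solving the 2×2 linear system over states ≠ 0 gives exactly h = [0, 65/32, 25/16] (h[0] = 0 is the target).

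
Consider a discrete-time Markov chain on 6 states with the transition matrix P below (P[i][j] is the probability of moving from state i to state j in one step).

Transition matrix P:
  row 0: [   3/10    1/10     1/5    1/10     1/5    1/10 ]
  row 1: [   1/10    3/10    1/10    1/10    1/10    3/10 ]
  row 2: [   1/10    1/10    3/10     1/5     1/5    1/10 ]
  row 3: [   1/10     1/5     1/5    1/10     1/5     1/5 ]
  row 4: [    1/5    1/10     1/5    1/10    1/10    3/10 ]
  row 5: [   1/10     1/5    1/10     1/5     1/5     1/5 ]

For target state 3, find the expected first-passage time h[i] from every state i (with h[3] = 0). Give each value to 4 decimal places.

First-step conditioning: h[3] = 0; for i ≠ 3, h[i] = 1 + Σ_k P[i][k]·h[k].
  h[0] = 1 + 3/10·h[0] + 1/10·h[1] + 1/5·h[2] + 1/5·h[4] + 1/10·h[5]
  h[1] = 1 + 1/10·h[0] + 3/10·h[1] + 1/10·h[2] + 1/10·h[4] + 3/10·h[5]
  h[2] = 1 + 1/10·h[0] + 1/10·h[1] + 3/10·h[2] + 1/5·h[4] + 1/10·h[5]
  h[4] = 1 + 1/5·h[0] + 1/10·h[1] + 1/5·h[2] + 1/10·h[4] + 3/10·h[5]
  h[5] = 1 + 1/10·h[0] + 1/5·h[1] + 1/10·h[2] + 1/5·h[4] + 1/5·h[5]
Solving the 5×5 linear system over states ≠ 3 gives exactly h = [11580/1583, 34435/4749, 30880/4749, 0, 11370/1583, 10425/1583] (h[3] = 0 is the target).

h = [7.3152, 7.2510, 6.5024, 0.0000, 7.1826, 6.5856]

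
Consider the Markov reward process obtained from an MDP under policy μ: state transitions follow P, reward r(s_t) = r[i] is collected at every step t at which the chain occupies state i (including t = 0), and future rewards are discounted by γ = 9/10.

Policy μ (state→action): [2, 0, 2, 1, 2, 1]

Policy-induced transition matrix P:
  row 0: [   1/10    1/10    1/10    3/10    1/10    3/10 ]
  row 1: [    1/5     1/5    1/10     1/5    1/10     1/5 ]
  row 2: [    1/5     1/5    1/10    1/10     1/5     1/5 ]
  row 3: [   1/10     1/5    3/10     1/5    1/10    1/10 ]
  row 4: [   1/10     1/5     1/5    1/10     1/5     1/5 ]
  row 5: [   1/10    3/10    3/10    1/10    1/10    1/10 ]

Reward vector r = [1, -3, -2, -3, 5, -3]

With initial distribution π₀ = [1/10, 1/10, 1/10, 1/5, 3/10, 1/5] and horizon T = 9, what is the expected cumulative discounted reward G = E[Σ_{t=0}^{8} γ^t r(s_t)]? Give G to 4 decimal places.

G = -6.2670

t=0: π = [0.1000, 0.1000, 0.1000, 0.2000, 0.3000, 0.2000], E[r] = -0.1000, γ^t·E[r] = -0.100000, running G = -0.100000
t=1: π = [0.1200, 0.2100, 0.2100, 0.1500, 0.1400, 0.1700], E[r] = -1.1900, γ^t·E[r] = -1.071000, running G = -1.171000
t=2: π = [0.1420, 0.2050, 0.1780, 0.1600, 0.1350, 0.1800], E[r] = -1.1740, γ^t·E[r] = -0.950940, running G = -2.121940
t=3: π = [0.1383, 0.2038, 0.1815, 0.1649, 0.1313, 0.1802], E[r] = -1.2149, γ^t·E[r] = -0.885662, running G = -3.007602
t=4: π = [0.1385, 0.2042, 0.1822, 0.1645, 0.1313, 0.1793], E[r] = -1.2135, γ^t·E[r] = -0.796171, running G = -3.803773
t=5: π = [0.1386, 0.2041, 0.1819, 0.1646, 0.1313, 0.1795], E[r] = -1.2128, γ^t·E[r] = -0.716159, running G = -4.519932
t=6: π = [0.1386, 0.2041, 0.1819, 0.1646, 0.1313, 0.1795], E[r] = -1.2131, γ^t·E[r] = -0.644677, running G = -5.164609
t=7: π = [0.1386, 0.2041, 0.1819, 0.1646, 0.1313, 0.1795], E[r] = -1.2130, γ^t·E[r] = -0.580190, running G = -5.744799
t=8: π = [0.1386, 0.2041, 0.1819, 0.1646, 0.1313, 0.1795], E[r] = -1.2130, γ^t·E[r] = -0.522170, running G = -6.266969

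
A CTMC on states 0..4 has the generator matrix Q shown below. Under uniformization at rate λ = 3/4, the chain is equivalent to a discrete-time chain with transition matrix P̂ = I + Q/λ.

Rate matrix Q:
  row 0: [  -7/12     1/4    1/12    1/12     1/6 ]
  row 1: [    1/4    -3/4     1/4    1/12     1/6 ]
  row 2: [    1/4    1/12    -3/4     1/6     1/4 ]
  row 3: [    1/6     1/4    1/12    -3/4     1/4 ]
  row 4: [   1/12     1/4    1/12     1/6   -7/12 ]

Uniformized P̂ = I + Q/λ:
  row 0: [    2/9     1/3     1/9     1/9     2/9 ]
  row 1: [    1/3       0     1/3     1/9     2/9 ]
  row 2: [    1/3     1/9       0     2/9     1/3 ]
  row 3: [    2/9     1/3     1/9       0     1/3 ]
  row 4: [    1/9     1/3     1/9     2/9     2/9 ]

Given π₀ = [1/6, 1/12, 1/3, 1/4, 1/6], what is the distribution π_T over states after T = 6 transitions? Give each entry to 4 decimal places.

π = [0.2353, 0.2258, 0.1451, 0.1400, 0.2539]

t=0: π = [0.1667, 0.0833, 0.3333, 0.2500, 0.1667]
t=1: π = [0.2500, 0.2315, 0.0926, 0.1389, 0.2870]
t=2: π = [0.2263, 0.2356, 0.1523, 0.1379, 0.2479]
t=3: π = [0.2378, 0.2210, 0.1465, 0.1403, 0.2545]
t=4: π = [0.2348, 0.2271, 0.1439, 0.1401, 0.2541]
t=5: π = [0.2352, 0.2256, 0.1456, 0.1398, 0.2538]
t=6: π = [0.2353, 0.2258, 0.1451, 0.1400, 0.2539]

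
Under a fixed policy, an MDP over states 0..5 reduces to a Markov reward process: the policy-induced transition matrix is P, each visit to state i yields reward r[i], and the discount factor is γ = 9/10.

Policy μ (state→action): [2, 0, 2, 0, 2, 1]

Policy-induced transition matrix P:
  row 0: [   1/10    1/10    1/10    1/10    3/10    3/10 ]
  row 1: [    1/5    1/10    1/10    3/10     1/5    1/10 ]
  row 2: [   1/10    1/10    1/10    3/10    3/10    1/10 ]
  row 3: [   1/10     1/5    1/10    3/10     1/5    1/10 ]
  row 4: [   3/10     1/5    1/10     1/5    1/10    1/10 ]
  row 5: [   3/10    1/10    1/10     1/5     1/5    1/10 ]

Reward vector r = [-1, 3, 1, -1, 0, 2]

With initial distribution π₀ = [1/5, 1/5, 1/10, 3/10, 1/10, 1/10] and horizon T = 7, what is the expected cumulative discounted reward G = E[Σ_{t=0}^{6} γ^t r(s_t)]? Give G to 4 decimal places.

G = 2.0552

t=0: π = [0.2000, 0.2000, 0.1000, 0.3000, 0.1000, 0.1000], E[r] = 0.4000, γ^t·E[r] = 0.400000, running G = 0.400000
t=1: π = [0.1600, 0.1400, 0.1000, 0.2400, 0.2200, 0.1400], E[r] = 0.4000, γ^t·E[r] = 0.360000, running G = 0.760000
t=2: π = [0.1860, 0.1460, 0.1000, 0.2320, 0.2040, 0.1320], E[r] = 0.3840, γ^t·E[r] = 0.311040, running G = 1.071040
t=3: π = [0.1818, 0.1436, 0.1000, 0.2292, 0.2082, 0.1372], E[r] = 0.3942, γ^t·E[r] = 0.287372, running G = 1.358412
t=4: π = [0.1834, 0.1437, 0.1000, 0.2291, 0.2074, 0.1364], E[r] = 0.3914, γ^t·E[r] = 0.256798, running G = 1.615209
t=5: π = [0.1831, 0.1436, 0.1000, 0.2289, 0.2076, 0.1367], E[r] = 0.3923, γ^t·E[r] = 0.231623, running G = 1.846833
t=6: π = [0.1832, 0.1437, 0.1000, 0.2289, 0.2076, 0.1366], E[r] = 0.3920, γ^t·E[r] = 0.208347, running G = 2.055179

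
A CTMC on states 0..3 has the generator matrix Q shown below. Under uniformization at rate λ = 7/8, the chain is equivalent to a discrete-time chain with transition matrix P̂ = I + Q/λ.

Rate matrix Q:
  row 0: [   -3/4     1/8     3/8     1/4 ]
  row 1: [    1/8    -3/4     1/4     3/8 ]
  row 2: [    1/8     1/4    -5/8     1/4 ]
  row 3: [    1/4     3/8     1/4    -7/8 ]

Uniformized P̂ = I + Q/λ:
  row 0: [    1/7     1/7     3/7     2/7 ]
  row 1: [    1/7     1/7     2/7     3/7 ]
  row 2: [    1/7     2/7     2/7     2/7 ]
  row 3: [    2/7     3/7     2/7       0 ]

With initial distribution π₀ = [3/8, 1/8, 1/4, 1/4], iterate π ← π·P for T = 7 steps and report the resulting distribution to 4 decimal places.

t=0: π = [0.3750, 0.1250, 0.2500, 0.2500]
t=1: π = [0.1786, 0.2500, 0.3393, 0.2321]
t=2: π = [0.1760, 0.2577, 0.3112, 0.2551]
t=3: π = [0.1793, 0.2602, 0.3109, 0.2496]
t=4: π = [0.1785, 0.2586, 0.3113, 0.2516]
t=5: π = [0.1788, 0.2592, 0.3112, 0.2508]
t=6: π = [0.1787, 0.2590, 0.3113, 0.2511]
t=7: π = [0.1787, 0.2591, 0.3112, 0.2510]

π = [0.1787, 0.2591, 0.3112, 0.2510]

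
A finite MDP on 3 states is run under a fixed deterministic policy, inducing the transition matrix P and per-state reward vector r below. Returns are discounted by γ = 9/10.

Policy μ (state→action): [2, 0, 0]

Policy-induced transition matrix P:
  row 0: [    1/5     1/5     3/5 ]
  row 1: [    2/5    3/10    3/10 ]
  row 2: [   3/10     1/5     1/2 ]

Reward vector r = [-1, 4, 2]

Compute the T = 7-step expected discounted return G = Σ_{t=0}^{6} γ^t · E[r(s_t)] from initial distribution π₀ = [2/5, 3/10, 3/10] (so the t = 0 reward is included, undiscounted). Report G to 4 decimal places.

G = 8.0232

t=0: π = [0.4000, 0.3000, 0.3000], E[r] = 1.4000, γ^t·E[r] = 1.400000, running G = 1.400000
t=1: π = [0.2900, 0.2300, 0.4800], E[r] = 1.5900, γ^t·E[r] = 1.431000, running G = 2.831000
t=2: π = [0.2940, 0.2230, 0.4830], E[r] = 1.5640, γ^t·E[r] = 1.266840, running G = 4.097840
t=3: π = [0.2929, 0.2223, 0.4848], E[r] = 1.5659, γ^t·E[r] = 1.141541, running G = 5.239381
t=4: π = [0.2929, 0.2222, 0.4848], E[r] = 1.5656, γ^t·E[r] = 1.027216, running G = 6.266598
t=5: π = [0.2929, 0.2222, 0.4848], E[r] = 1.5657, γ^t·E[r] = 0.924506, running G = 7.191103
t=6: π = [0.2929, 0.2222, 0.4848], E[r] = 1.5657, γ^t·E[r] = 0.832054, running G = 8.023157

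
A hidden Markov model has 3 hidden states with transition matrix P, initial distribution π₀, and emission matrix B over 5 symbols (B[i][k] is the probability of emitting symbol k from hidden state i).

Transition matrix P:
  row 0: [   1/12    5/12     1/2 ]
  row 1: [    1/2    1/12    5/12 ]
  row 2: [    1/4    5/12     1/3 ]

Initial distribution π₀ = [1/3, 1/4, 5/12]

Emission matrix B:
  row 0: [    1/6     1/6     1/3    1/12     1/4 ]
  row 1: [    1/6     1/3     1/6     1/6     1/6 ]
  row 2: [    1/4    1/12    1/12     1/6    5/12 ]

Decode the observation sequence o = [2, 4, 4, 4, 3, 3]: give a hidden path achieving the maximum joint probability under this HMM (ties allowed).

path = [0, 2, 2, 2, 1, 2]

t=0: δ = [1.111e-01, 4.167e-02, 3.472e-02]  (obs o_0=2)
t=1: δ = [5.208e-03, 7.716e-03, 2.315e-02]  ψ = [1, 0, 0]  (obs o_1=4)
t=2: δ = [1.447e-03, 1.608e-03, 3.215e-03]  ψ = [2, 2, 2]  (obs o_2=4)
t=3: δ = [2.009e-04, 2.233e-04, 4.465e-04]  ψ = [1, 2, 2]  (obs o_3=4)
t=4: δ = [9.303e-06, 3.101e-05, 2.481e-05]  ψ = [1, 2, 2]  (obs o_4=3)
t=5: δ = [1.292e-06, 1.723e-06, 2.153e-06]  ψ = [1, 2, 1]  (obs o_5=3)
backtrack: best end state = 2; path = [0, 2, 2, 2, 1, 2]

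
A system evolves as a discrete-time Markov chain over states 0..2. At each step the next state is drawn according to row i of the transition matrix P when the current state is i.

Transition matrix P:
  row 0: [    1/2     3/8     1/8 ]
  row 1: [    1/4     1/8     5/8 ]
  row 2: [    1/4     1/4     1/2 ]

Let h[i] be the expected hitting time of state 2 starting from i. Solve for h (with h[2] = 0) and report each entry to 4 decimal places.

First-step conditioning: h[2] = 0; for i ≠ 2, h[i] = 1 + Σ_k P[i][k]·h[k].
  h[0] = 1 + 1/2·h[0] + 3/8·h[1]
  h[1] = 1 + 1/4·h[0] + 1/8·h[1]
Solving the 2×2 linear system over states ≠ 2 gives exactly h = [40/11, 24/11, 0] (h[2] = 0 is the target).

h = [3.6364, 2.1818, 0.0000]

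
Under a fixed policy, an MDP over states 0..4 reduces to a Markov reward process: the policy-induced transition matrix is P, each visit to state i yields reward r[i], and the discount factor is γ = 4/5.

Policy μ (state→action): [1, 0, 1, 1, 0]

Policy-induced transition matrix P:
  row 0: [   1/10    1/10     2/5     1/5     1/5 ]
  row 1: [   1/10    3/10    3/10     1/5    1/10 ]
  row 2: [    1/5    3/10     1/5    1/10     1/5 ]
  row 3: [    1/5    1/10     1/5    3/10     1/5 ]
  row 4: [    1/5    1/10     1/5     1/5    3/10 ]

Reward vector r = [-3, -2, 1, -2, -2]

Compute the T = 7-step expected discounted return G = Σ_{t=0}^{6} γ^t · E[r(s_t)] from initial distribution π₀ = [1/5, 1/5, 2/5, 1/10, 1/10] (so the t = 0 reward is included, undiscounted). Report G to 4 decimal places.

G = -5.1295

t=0: π = [0.2000, 0.2000, 0.4000, 0.1000, 0.1000], E[r] = -1.0000, γ^t·E[r] = -1.000000, running G = -1.000000
t=1: π = [0.1600, 0.2200, 0.2600, 0.1700, 0.1900], E[r] = -1.3800, γ^t·E[r] = -1.104000, running G = -2.104000
t=2: π = [0.1620, 0.1960, 0.2540, 0.1910, 0.1970], E[r] = -1.4000, γ^t·E[r] = -0.896000, running G = -3.000000
t=3: π = [0.1642, 0.1900, 0.2520, 0.1937, 0.2001], E[r] = -1.4082, γ^t·E[r] = -0.720998, running G = -3.720998
t=4: π = [0.1646, 0.1884, 0.2518, 0.1942, 0.2010], E[r] = -1.4091, γ^t·E[r] = -0.577151, running G = -4.298149
t=5: π = [0.1647, 0.1880, 0.2518, 0.1942, 0.2013], E[r] = -1.4094, γ^t·E[r] = -0.461843, running G = -4.759993
t=6: π = [0.1647, 0.1880, 0.2517, 0.1942, 0.2013], E[r] = -1.4095, γ^t·E[r] = -0.369489, running G = -5.129482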